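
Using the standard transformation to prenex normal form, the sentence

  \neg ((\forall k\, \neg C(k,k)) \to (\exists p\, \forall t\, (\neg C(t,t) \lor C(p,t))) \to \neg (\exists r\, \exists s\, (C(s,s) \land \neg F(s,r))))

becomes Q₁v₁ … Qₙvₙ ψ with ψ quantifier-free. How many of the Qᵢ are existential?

3

First replace A → B with ¬A ∨ B.
  \neg (\neg (\forall k\, \neg C(k,k)) \lor \neg (\exists p\, \forall t\, (\neg C(t,t) \lor C(p,t))) \lor \neg (\exists r\, \exists s\, (C(s,s) \land \neg F(s,r))))
Drive negations inward (¬∀x A ≡ ∃x ¬A, ¬∃x A ≡ ∀x ¬A, De Morgan for ∧/∨):
  (\forall k\, \neg C(k,k)) \land (\exists p\, \forall t\, (\neg C(t,t) \lor C(p,t))) \land (\exists r\, \exists s\, (C(s,s) \land \neg F(s,r)))
All bound variables are already distinct, so no renaming is needed.
Finally move all quantifiers to the prefix:
  \forall k\, \exists p\, \forall t\, \exists r\, \exists s\, (\neg C(k,k) \land (\neg C(t,t) \lor C(p,t)) \land C(s,s) \land \neg F(s,r))
The prefix is \forall k \exists p \forall t \exists r \exists s: 2 universal, 3 existential.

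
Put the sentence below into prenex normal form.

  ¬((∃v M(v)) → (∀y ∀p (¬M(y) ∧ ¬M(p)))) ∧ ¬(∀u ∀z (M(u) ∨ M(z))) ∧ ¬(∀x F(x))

Eliminate → and ↔ using ¬ and ∨.
  ¬(¬(∃v M(v)) ∨ (∀y ∀p (¬M(y) ∧ ¬M(p)))) ∧ ¬(∀u ∀z (M(u) ∨ M(z))) ∧ ¬(∀x F(x))
Push ¬ through the quantifiers and connectives to reach negation normal form:
  (∃v M(v)) ∧ (∃y ∃p (M(y) ∨ M(p))) ∧ (∃u ∃z (¬M(u) ∧ ¬M(z))) ∧ (∃x ¬F(x))
Pull the quantifiers to the front (each side's bound variable is not free in the other side):
  ∃v ∃y ∃p ∃u ∃z ∃x (M(v) ∧ (M(y) ∨ M(p)) ∧ ¬M(u) ∧ ¬M(z) ∧ ¬F(x))

∃v ∃y ∃p ∃u ∃z ∃x (M(v) ∧ (M(y) ∨ M(p)) ∧ ¬M(u) ∧ ¬M(z) ∧ ¬F(x))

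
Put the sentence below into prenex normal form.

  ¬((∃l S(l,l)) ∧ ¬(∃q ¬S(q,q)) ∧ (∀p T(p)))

Drive negations inward (¬∀x A ≡ ∃x ¬A, ¬∃x A ≡ ∀x ¬A, De Morgan for ∧/∨):
  (∀l ¬S(l,l)) ∨ (∃q ¬S(q,q)) ∨ (∃p ¬T(p))
All bound variables are already distinct, so no renaming is needed.
Pull the quantifiers to the front (each side's bound variable is not free in the other side):
  ∀l ∃q ∃p (¬S(l,l) ∨ ¬S(q,q) ∨ ¬T(p))

∀l ∃q ∃p (¬S(l,l) ∨ ¬S(q,q) ∨ ¬T(p))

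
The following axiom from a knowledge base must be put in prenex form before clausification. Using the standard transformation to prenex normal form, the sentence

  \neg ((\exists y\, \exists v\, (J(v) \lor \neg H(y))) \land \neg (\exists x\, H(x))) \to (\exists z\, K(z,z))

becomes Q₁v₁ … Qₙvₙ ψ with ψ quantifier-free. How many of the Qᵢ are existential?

Eliminate → and ↔ using ¬ and ∨.
  \neg \neg ((\exists y\, \exists v\, (J(v) \lor \neg H(y))) \land \neg (\exists x\, H(x))) \lor (\exists z\, K(z,z))
Push ¬ through the quantifiers and connectives to reach negation normal form:
  (\exists y\, \exists v\, (J(v) \lor \neg H(y))) \land (\forall x\, \neg H(x)) \lor (\exists z\, K(z,z))
All bound variables are already distinct, so no renaming is needed.
Extract every quantifier outward, since the variables are now distinct and don't occur free across branches:
  \exists y\, \exists v\, \forall x\, \exists z\, ((J(v) \lor \neg H(y)) \land \neg H(x) \lor K(z,z))
The prefix is \exists y \exists v \forall x \exists z: 1 universal, 3 existential.

3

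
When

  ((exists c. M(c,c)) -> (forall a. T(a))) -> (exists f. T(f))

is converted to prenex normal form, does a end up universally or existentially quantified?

existential

First replace A → B with ¬A ∨ B.
  ~(~(exists c. M(c,c)) | (forall a. T(a))) | (exists f. T(f))
Move each ¬ inward, flipping quantifiers it crosses:
  (exists c. M(c,c)) & (exists a. ~T(a)) | (exists f. T(f))
All bound variables are already distinct, so no renaming is needed.
Finally move all quantifiers to the prefix:
  exists c. exists a. exists f. (M(c,c) & ~T(a) | T(f))
The quantifier forall a sits under an odd number of negations (counting the antecedent side of each →), so it flips to exists a.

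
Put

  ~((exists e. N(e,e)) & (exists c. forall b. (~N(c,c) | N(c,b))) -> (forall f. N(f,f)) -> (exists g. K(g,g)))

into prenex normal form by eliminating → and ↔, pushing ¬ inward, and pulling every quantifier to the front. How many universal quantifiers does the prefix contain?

3

Rewrite implications/biconditionals: A → B as ¬A ∨ B.
  ~(~((exists e. N(e,e)) & (exists c. forall b. (~N(c,c) | N(c,b)))) | ~(forall f. N(f,f)) | (exists g. K(g,g)))
Move each ¬ inward, flipping quantifiers it crosses:
  (exists e. N(e,e)) & (exists c. forall b. (~N(c,c) | N(c,b))) & (forall f. N(f,f)) & (forall g. ~K(g,g))
All bound variables are already distinct, so no renaming is needed.
Finally move all quantifiers to the prefix:
  exists e. exists c. forall b. forall f. forall g. (N(e,e) & (~N(c,c) | N(c,b)) & N(f,f) & ~K(g,g))
The prefix is exists e exists c forall b forall f forall g: 3 universal, 2 existential.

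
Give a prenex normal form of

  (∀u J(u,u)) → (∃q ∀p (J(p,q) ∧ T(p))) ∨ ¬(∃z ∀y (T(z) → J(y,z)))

∃u ∃q ∀p ∀z ∃y (¬J(u,u) ∨ J(p,q) ∧ T(p) ∨ T(z) ∧ ¬J(y,z))

Eliminate → and ↔ using ¬ and ∨.
  ¬(∀u J(u,u)) ∨ (∃q ∀p (J(p,q) ∧ T(p))) ∨ ¬(∃z ∀y (¬T(z) ∨ J(y,z)))
Move each ¬ inward, flipping quantifiers it crosses:
  (∃u ¬J(u,u)) ∨ (∃q ∀p (J(p,q) ∧ T(p))) ∨ (∀z ∃y (T(z) ∧ ¬J(y,z)))
Extract every quantifier outward, since the variables are now distinct and don't occur free across branches:
  ∃u ∃q ∀p ∀z ∃y (¬J(u,u) ∨ J(p,q) ∧ T(p) ∨ T(z) ∧ ¬J(y,z))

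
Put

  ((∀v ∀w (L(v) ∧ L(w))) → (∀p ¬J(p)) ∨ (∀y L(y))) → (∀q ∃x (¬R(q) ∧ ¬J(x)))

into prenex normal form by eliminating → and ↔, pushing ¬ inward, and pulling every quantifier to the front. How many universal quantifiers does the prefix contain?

3

First replace A → B with ¬A ∨ B.
  ¬(¬(∀v ∀w (L(v) ∧ L(w))) ∨ (∀p ¬J(p)) ∨ (∀y L(y))) ∨ (∀q ∃x (¬R(q) ∧ ¬J(x)))
Move each ¬ inward, flipping quantifiers it crosses:
  (∀v ∀w (L(v) ∧ L(w))) ∧ (∃p J(p)) ∧ (∃y ¬L(y)) ∨ (∀q ∃x (¬R(q) ∧ ¬J(x)))
All bound variables are already distinct, so no renaming is needed.
Finally move all quantifiers to the prefix:
  ∀v ∀w ∃p ∃y ∀q ∃x (L(v) ∧ L(w) ∧ J(p) ∧ ¬L(y) ∨ ¬R(q) ∧ ¬J(x))
The prefix is ∀v ∀w ∃p ∃y ∀q ∃x: 3 universal, 3 existential.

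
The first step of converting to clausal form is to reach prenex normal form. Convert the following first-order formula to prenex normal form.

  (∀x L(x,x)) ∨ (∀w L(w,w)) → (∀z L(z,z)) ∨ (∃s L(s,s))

∃x ∃w ∀z ∃s (¬L(x,x) ∧ ¬L(w,w) ∨ L(z,z) ∨ L(s,s))

Eliminate → and ↔ using ¬ and ∨.
  ¬((∀x L(x,x)) ∨ (∀w L(w,w))) ∨ (∀z L(z,z)) ∨ (∃s L(s,s))
Move each ¬ inward, flipping quantifiers it crosses:
  (∃x ¬L(x,x)) ∧ (∃w ¬L(w,w)) ∨ (∀z L(z,z)) ∨ (∃s L(s,s))
Extract every quantifier outward, since the variables are now distinct and don't occur free across branches:
  ∃x ∃w ∀z ∃s (¬L(x,x) ∧ ¬L(w,w) ∨ L(z,z) ∨ L(s,s))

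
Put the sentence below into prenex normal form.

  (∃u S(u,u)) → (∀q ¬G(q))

First replace A → B with ¬A ∨ B.
  ¬(∃u S(u,u)) ∨ (∀q ¬G(q))
Drive negations inward (¬∀x A ≡ ∃x ¬A, ¬∃x A ≡ ∀x ¬A, De Morgan for ∧/∨):
  (∀u ¬S(u,u)) ∨ (∀q ¬G(q))
All bound variables are already distinct, so no renaming is needed.
Pull the quantifiers to the front (each side's bound variable is not free in the other side):
  ∀u ∀q (¬S(u,u) ∨ ¬G(q))

∀u ∀q (¬S(u,u) ∨ ¬G(q))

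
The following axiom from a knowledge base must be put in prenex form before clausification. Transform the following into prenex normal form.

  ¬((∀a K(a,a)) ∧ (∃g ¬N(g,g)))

Push ¬ through the quantifiers and connectives to reach negation normal form:
  (∃a ¬K(a,a)) ∨ (∀g N(g,g))
All bound variables are already distinct, so no renaming is needed.
Finally move all quantifiers to the prefix:
  ∃a ∀g (¬K(a,a) ∨ N(g,g))

∃a ∀g (¬K(a,a) ∨ N(g,g))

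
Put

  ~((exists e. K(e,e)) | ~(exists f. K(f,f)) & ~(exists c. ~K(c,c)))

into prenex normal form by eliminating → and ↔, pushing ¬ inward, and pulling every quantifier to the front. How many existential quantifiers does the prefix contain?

2

Move each ¬ inward, flipping quantifiers it crosses:
  (forall e. ~K(e,e)) & ((exists f. K(f,f)) | (exists c. ~K(c,c)))
All bound variables are already distinct, so no renaming is needed.
Finally move all quantifiers to the prefix:
  forall e. exists f. exists c. (~K(e,e) & (K(f,f) | ~K(c,c)))
The prefix is forall e exists f exists c: 1 universal, 2 existential.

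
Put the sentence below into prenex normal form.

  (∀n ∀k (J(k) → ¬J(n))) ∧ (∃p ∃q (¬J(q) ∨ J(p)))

First replace A → B with ¬A ∨ B.
  (∀n ∀k (¬J(k) ∨ ¬J(n))) ∧ (∃p ∃q (¬J(q) ∨ J(p)))
All bound variables are already distinct, so no renaming is needed.
Pull the quantifiers to the front (each side's bound variable is not free in the other side):
  ∀n ∀k ∃p ∃q ((¬J(k) ∨ ¬J(n)) ∧ (¬J(q) ∨ J(p)))

∀n ∀k ∃p ∃q ((¬J(k) ∨ ¬J(n)) ∧ (¬J(q) ∨ J(p)))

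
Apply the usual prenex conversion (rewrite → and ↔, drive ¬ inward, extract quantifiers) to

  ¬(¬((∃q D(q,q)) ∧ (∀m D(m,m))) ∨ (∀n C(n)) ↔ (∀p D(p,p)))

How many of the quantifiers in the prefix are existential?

First replace A → B with ¬A ∨ B; A ↔ B as (¬A ∨ B) ∧ (¬B ∨ A).
  ¬((¬(¬((∃q D(q,q)) ∧ (∀m D(m,m))) ∨ (∀n C(n))) ∨ (∀p D(p,p))) ∧ (¬(∀p D(p,p)) ∨ ¬((∃q D(q,q)) ∧ (∀m D(m,m))) ∨ (∀n C(n))))
Drive negations inward (¬∀x A ≡ ∃x ¬A, ¬∃x A ≡ ∀x ¬A, De Morgan for ∧/∨):
  ((∀q ¬D(q,q)) ∨ (∃m ¬D(m,m)) ∨ (∀n C(n))) ∧ (∃p ¬D(p,p)) ∨ (∀p D(p,p)) ∧ (∃q D(q,q)) ∧ (∀m D(m,m)) ∧ (∃n ¬C(n))
Standardize variables apart so no two quantifiers bind the same name: p↦z, q↦z1, m↦t, n↦r.
  ((∀q ¬D(q,q)) ∨ (∃m ¬D(m,m)) ∨ (∀n C(n))) ∧ (∃p ¬D(p,p)) ∨ (∀z D(z,z)) ∧ (∃z1 D(z1,z1)) ∧ (∀t D(t,t)) ∧ (∃r ¬C(r))
Extract every quantifier outward, since the variables are now distinct and don't occur free across branches:
  ∀q ∃m ∀n ∃p ∀z ∃z1 ∀t ∃r ((¬D(q,q) ∨ ¬D(m,m) ∨ C(n)) ∧ ¬D(p,p) ∨ D(z,z) ∧ D(z1,z1) ∧ D(t,t) ∧ ¬C(r))
The prefix is ∀q ∃m ∀n ∃p ∀z ∃z1 ∀t ∃r: 4 universal, 4 existential.

4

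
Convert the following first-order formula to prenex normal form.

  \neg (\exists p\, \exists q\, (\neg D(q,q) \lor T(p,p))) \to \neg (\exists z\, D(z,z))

\exists p\, \exists q\, \forall z\, (\neg D(q,q) \lor T(p,p) \lor \neg D(z,z))

First replace A → B with ¬A ∨ B.
  \neg \neg (\exists p\, \exists q\, (\neg D(q,q) \lor T(p,p))) \lor \neg (\exists z\, D(z,z))
Move each ¬ inward, flipping quantifiers it crosses:
  (\exists p\, \exists q\, (\neg D(q,q) \lor T(p,p))) \lor (\forall z\, \neg D(z,z))
Finally move all quantifiers to the prefix:
  \exists p\, \exists q\, \forall z\, (\neg D(q,q) \lor T(p,p) \lor \neg D(z,z))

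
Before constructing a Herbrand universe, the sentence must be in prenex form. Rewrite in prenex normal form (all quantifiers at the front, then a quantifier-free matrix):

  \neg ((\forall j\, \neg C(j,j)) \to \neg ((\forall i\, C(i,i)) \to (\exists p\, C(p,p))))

\forall j\, \exists i\, \exists p\, (\neg C(j,j) \land (\neg C(i,i) \lor C(p,p)))

Eliminate → and ↔ using ¬ and ∨.
  \neg (\neg (\forall j\, \neg C(j,j)) \lor \neg (\neg (\forall i\, C(i,i)) \lor (\exists p\, C(p,p))))
Drive negations inward (¬∀x A ≡ ∃x ¬A, ¬∃x A ≡ ∀x ¬A, De Morgan for ∧/∨):
  (\forall j\, \neg C(j,j)) \land ((\exists i\, \neg C(i,i)) \lor (\exists p\, C(p,p)))
All bound variables are already distinct, so no renaming is needed.
Extract every quantifier outward, since the variables are now distinct and don't occur free across branches:
  \forall j\, \exists i\, \exists p\, (\neg C(j,j) \land (\neg C(i,i) \lor C(p,p)))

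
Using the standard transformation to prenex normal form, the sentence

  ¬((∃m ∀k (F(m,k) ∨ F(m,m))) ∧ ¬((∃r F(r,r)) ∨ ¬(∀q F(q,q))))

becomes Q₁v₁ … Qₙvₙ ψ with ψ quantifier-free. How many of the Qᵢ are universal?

Drive negations inward (¬∀x A ≡ ∃x ¬A, ¬∃x A ≡ ∀x ¬A, De Morgan for ∧/∨):
  (∀m ∃k (¬F(m,k) ∧ ¬F(m,m))) ∨ (∃r F(r,r)) ∨ (∃q ¬F(q,q))
Extract every quantifier outward, since the variables are now distinct and don't occur free across branches:
  ∀m ∃k ∃r ∃q (¬F(m,k) ∧ ¬F(m,m) ∨ F(r,r) ∨ ¬F(q,q))
The prefix is ∀m ∃k ∃r ∃q: 1 universal, 3 existential.

1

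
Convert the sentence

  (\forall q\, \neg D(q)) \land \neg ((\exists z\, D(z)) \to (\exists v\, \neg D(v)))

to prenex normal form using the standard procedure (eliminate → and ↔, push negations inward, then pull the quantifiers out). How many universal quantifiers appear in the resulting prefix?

2

First replace A → B with ¬A ∨ B.
  (\forall q\, \neg D(q)) \land \neg (\neg (\exists z\, D(z)) \lor (\exists v\, \neg D(v)))
Push ¬ through the quantifiers and connectives to reach negation normal form:
  (\forall q\, \neg D(q)) \land (\exists z\, D(z)) \land (\forall v\, D(v))
All bound variables are already distinct, so no renaming is needed.
Pull the quantifiers to the front (each side's bound variable is not free in the other side):
  \forall q\, \exists z\, \forall v\, (\neg D(q) \land D(z) \land D(v))
The prefix is \forall q \exists z \forall v: 2 universal, 1 existential.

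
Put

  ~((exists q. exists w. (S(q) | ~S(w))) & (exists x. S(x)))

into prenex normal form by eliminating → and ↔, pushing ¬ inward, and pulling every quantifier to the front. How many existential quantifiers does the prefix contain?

Drive negations inward (¬∀x A ≡ ∃x ¬A, ¬∃x A ≡ ∀x ¬A, De Morgan for ∧/∨):
  (forall q. forall w. (~S(q) & S(w))) | (forall x. ~S(x))
All bound variables are already distinct, so no renaming is needed.
Pull the quantifiers to the front (each side's bound variable is not free in the other side):
  forall q. forall w. forall x. (~S(q) & S(w) | ~S(x))
The prefix is forall q forall w forall x: 3 universal, 0 existential.

0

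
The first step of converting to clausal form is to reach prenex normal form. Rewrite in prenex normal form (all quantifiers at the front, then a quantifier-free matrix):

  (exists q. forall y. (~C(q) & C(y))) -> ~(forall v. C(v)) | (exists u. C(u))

Eliminate → and ↔ using ¬ and ∨.
  ~(exists q. forall y. (~C(q) & C(y))) | ~(forall v. C(v)) | (exists u. C(u))
Push ¬ through the quantifiers and connectives to reach negation normal form:
  (forall q. exists y. (C(q) | ~C(y))) | (exists v. ~C(v)) | (exists u. C(u))
Finally move all quantifiers to the prefix:
  forall q. exists y. exists v. exists u. (C(q) | ~C(y) | ~C(v) | C(u))

forall q. exists y. exists v. exists u. (C(q) | ~C(y) | ~C(v) | C(u))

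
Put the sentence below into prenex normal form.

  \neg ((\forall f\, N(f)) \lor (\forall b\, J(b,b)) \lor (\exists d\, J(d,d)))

Drive negations inward (¬∀x A ≡ ∃x ¬A, ¬∃x A ≡ ∀x ¬A, De Morgan for ∧/∨):
  (\exists f\, \neg N(f)) \land (\exists b\, \neg J(b,b)) \land (\forall d\, \neg J(d,d))
All bound variables are already distinct, so no renaming is needed.
Finally move all quantifiers to the prefix:
  \exists f\, \exists b\, \forall d\, (\neg N(f) \land \neg J(b,b) \land \neg J(d,d))

\exists f\, \exists b\, \forall d\, (\neg N(f) \land \neg J(b,b) \land \neg J(d,d))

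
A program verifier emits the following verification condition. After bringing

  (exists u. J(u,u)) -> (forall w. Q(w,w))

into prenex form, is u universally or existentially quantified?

universal

Eliminate → and ↔ using ¬ and ∨.
  ~(exists u. J(u,u)) | (forall w. Q(w,w))
Move each ¬ inward, flipping quantifiers it crosses:
  (forall u. ~J(u,u)) | (forall w. Q(w,w))
All bound variables are already distinct, so no renaming is needed.
Pull the quantifiers to the front (each side's bound variable is not free in the other side):
  forall u. forall w. (~J(u,u) | Q(w,w))
The quantifier exists u sits under an odd number of negations (counting the antecedent side of each →), so it flips to forall u.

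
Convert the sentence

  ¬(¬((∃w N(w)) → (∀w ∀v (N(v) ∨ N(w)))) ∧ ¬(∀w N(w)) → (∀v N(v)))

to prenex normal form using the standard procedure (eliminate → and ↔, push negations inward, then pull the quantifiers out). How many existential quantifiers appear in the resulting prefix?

First replace A → B with ¬A ∨ B.
  ¬(¬(¬(¬(∃w N(w)) ∨ (∀w ∀v (N(v) ∨ N(w)))) ∧ ¬(∀w N(w))) ∨ (∀v N(v)))
Push ¬ through the quantifiers and connectives to reach negation normal form:
  (∃w N(w)) ∧ (∃w ∃v (¬N(v) ∧ ¬N(w))) ∧ (∃w ¬N(w)) ∧ (∃v ¬N(v))
Standardize variables apart so no two quantifiers bind the same name: w↦q, w↦x1, v↦y1.
  (∃w N(w)) ∧ (∃q ∃v (¬N(v) ∧ ¬N(q))) ∧ (∃x1 ¬N(x1)) ∧ (∃y1 ¬N(y1))
Extract every quantifier outward, since the variables are now distinct and don't occur free across branches:
  ∃w ∃q ∃v ∃x1 ∃y1 (N(w) ∧ ¬N(v) ∧ ¬N(q) ∧ ¬N(x1) ∧ ¬N(y1))
The prefix is ∃w ∃q ∃v ∃x1 ∃y1: 0 universal, 5 existential.

5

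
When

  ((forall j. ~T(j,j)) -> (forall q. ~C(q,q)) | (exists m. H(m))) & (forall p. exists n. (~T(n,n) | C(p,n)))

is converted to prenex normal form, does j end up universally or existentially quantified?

existential

Eliminate → and ↔ using ¬ and ∨.
  (~(forall j. ~T(j,j)) | (forall q. ~C(q,q)) | (exists m. H(m))) & (forall p. exists n. (~T(n,n) | C(p,n)))
Push ¬ through the quantifiers and connectives to reach negation normal form:
  ((exists j. T(j,j)) | (forall q. ~C(q,q)) | (exists m. H(m))) & (forall p. exists n. (~T(n,n) | C(p,n)))
All bound variables are already distinct, so no renaming is needed.
Extract every quantifier outward, since the variables are now distinct and don't occur free across branches:
  exists j. forall q. exists m. forall p. exists n. ((T(j,j) | ~C(q,q) | H(m)) & (~T(n,n) | C(p,n)))
The quantifier forall j sits under an odd number of negations (counting the antecedent side of each →), so it flips to exists j.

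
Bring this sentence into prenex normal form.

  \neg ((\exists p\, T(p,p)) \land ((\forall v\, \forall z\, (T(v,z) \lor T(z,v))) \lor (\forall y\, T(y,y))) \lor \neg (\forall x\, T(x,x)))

\forall p\, \exists v\, \exists z\, \exists y\, \forall x\, ((\neg T(p,p) \lor \neg T(v,z) \land \neg T(z,v) \land \neg T(y,y)) \land T(x,x))

Push ¬ through the quantifiers and connectives to reach negation normal form:
  ((\forall p\, \neg T(p,p)) \lor (\exists v\, \exists z\, (\neg T(v,z) \land \neg T(z,v))) \land (\exists y\, \neg T(y,y))) \land (\forall x\, T(x,x))
All bound variables are already distinct, so no renaming is needed.
Extract every quantifier outward, since the variables are now distinct and don't occur free across branches:
  \forall p\, \exists v\, \exists z\, \exists y\, \forall x\, ((\neg T(p,p) \lor \neg T(v,z) \land \neg T(z,v) \land \neg T(y,y)) \land T(x,x))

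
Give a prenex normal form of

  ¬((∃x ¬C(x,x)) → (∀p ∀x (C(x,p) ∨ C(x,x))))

∃x ∃p ∃q (¬C(x,x) ∧ ¬C(q,p) ∧ ¬C(q,q))

First replace A → B with ¬A ∨ B.
  ¬(¬(∃x ¬C(x,x)) ∨ (∀p ∀x (C(x,p) ∨ C(x,x))))
Push ¬ through the quantifiers and connectives to reach negation normal form:
  (∃x ¬C(x,x)) ∧ (∃p ∃x (¬C(x,p) ∧ ¬C(x,x)))
Rename bound variables to avoid capture: x↦q.
  (∃x ¬C(x,x)) ∧ (∃p ∃q (¬C(q,p) ∧ ¬C(q,q)))
Finally move all quantifiers to the prefix:
  ∃x ∃p ∃q (¬C(x,x) ∧ ¬C(q,p) ∧ ¬C(q,q))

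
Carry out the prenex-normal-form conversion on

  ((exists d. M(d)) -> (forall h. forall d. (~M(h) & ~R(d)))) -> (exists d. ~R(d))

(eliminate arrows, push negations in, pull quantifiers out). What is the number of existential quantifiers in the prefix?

4

Rewrite implications/biconditionals: A → B as ¬A ∨ B.
  ~(~(exists d. M(d)) | (forall h. forall d. (~M(h) & ~R(d)))) | (exists d. ~R(d))
Drive negations inward (¬∀x A ≡ ∃x ¬A, ¬∃x A ≡ ∀x ¬A, De Morgan for ∧/∨):
  (exists d. M(d)) & (exists h. exists d. (M(h) | R(d))) | (exists d. ~R(d))
Standardize variables apart so no two quantifiers bind the same name: d↦z1, d↦r.
  (exists d. M(d)) & (exists h. exists z1. (M(h) | R(z1))) | (exists r. ~R(r))
Pull the quantifiers to the front (each side's bound variable is not free in the other side):
  exists d. exists h. exists z1. exists r. (M(d) & (M(h) | R(z1)) | ~R(r))
The prefix is exists d exists h exists z1 exists r: 0 universal, 4 existential.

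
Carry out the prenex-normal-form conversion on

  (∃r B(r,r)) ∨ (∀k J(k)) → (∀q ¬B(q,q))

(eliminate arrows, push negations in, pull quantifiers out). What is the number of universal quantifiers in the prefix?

2

Rewrite implications/biconditionals: A → B as ¬A ∨ B.
  ¬((∃r B(r,r)) ∨ (∀k J(k))) ∨ (∀q ¬B(q,q))
Push ¬ through the quantifiers and connectives to reach negation normal form:
  (∀r ¬B(r,r)) ∧ (∃k ¬J(k)) ∨ (∀q ¬B(q,q))
All bound variables are already distinct, so no renaming is needed.
Extract every quantifier outward, since the variables are now distinct and don't occur free across branches:
  ∀r ∃k ∀q (¬B(r,r) ∧ ¬J(k) ∨ ¬B(q,q))
The prefix is ∀r ∃k ∀q: 2 universal, 1 existential.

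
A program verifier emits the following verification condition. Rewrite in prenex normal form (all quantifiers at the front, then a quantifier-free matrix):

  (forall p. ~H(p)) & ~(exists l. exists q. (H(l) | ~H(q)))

forall p. forall l. forall q. (~H(p) & ~H(l) & H(q))

Drive negations inward (¬∀x A ≡ ∃x ¬A, ¬∃x A ≡ ∀x ¬A, De Morgan for ∧/∨):
  (forall p. ~H(p)) & (forall l. forall q. (~H(l) & H(q)))
Finally move all quantifiers to the prefix:
  forall p. forall l. forall q. (~H(p) & ~H(l) & H(q))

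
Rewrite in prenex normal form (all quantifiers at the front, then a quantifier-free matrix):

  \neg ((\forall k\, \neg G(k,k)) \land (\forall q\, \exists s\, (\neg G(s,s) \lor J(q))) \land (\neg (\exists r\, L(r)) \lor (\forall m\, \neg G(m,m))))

\exists k\, \exists q\, \forall s\, \exists r\, \exists m\, (G(k,k) \lor G(s,s) \land \neg J(q) \lor L(r) \land G(m,m))

Push ¬ through the quantifiers and connectives to reach negation normal form:
  (\exists k\, G(k,k)) \lor (\exists q\, \forall s\, (G(s,s) \land \neg J(q))) \lor (\exists r\, L(r)) \land (\exists m\, G(m,m))
All bound variables are already distinct, so no renaming is needed.
Extract every quantifier outward, since the variables are now distinct and don't occur free across branches:
  \exists k\, \exists q\, \forall s\, \exists r\, \exists m\, (G(k,k) \lor G(s,s) \land \neg J(q) \lor L(r) \land G(m,m))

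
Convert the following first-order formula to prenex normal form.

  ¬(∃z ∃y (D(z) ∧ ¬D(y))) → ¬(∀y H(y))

First replace A → B with ¬A ∨ B.
  ¬¬(∃z ∃y (D(z) ∧ ¬D(y))) ∨ ¬(∀y H(y))
Push ¬ through the quantifiers and connectives to reach negation normal form:
  (∃z ∃y (D(z) ∧ ¬D(y))) ∨ (∃y ¬H(y))
Standardize variables apart so no two quantifiers bind the same name: y↦v.
  (∃z ∃y (D(z) ∧ ¬D(y))) ∨ (∃v ¬H(v))
Pull the quantifiers to the front (each side's bound variable is not free in the other side):
  ∃z ∃y ∃v (D(z) ∧ ¬D(y) ∨ ¬H(v))

∃z ∃y ∃v (D(z) ∧ ¬D(y) ∨ ¬H(v))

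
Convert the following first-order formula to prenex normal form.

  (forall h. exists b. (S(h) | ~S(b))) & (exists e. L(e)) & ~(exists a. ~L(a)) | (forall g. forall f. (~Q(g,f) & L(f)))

Move each ¬ inward, flipping quantifiers it crosses:
  (forall h. exists b. (S(h) | ~S(b))) & (exists e. L(e)) & (forall a. L(a)) | (forall g. forall f. (~Q(g,f) & L(f)))
All bound variables are already distinct, so no renaming is needed.
Pull the quantifiers to the front (each side's bound variable is not free in the other side):
  forall h. exists b. exists e. forall a. forall g. forall f. ((S(h) | ~S(b)) & L(e) & L(a) | ~Q(g,f) & L(f))

forall h. exists b. exists e. forall a. forall g. forall f. ((S(h) | ~S(b)) & L(e) & L(a) | ~Q(g,f) & L(f))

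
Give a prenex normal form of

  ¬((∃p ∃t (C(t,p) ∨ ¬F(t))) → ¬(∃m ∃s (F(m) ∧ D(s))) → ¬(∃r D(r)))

Rewrite implications/biconditionals: A → B as ¬A ∨ B.
  ¬(¬(∃p ∃t (C(t,p) ∨ ¬F(t))) ∨ ¬¬(∃m ∃s (F(m) ∧ D(s))) ∨ ¬(∃r D(r)))
Drive negations inward (¬∀x A ≡ ∃x ¬A, ¬∃x A ≡ ∀x ¬A, De Morgan for ∧/∨):
  (∃p ∃t (C(t,p) ∨ ¬F(t))) ∧ (∀m ∀s (¬F(m) ∨ ¬D(s))) ∧ (∃r D(r))
All bound variables are already distinct, so no renaming is needed.
Extract every quantifier outward, since the variables are now distinct and don't occur free across branches:
  ∃p ∃t ∀m ∀s ∃r ((C(t,p) ∨ ¬F(t)) ∧ (¬F(m) ∨ ¬D(s)) ∧ D(r))

∃p ∃t ∀m ∀s ∃r ((C(t,p) ∨ ¬F(t)) ∧ (¬F(m) ∨ ¬D(s)) ∧ D(r))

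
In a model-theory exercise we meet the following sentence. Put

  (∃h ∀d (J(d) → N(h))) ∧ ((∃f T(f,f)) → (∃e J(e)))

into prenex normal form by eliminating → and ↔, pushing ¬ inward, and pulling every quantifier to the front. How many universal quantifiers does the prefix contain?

Rewrite implications/biconditionals: A → B as ¬A ∨ B.
  (∃h ∀d (¬J(d) ∨ N(h))) ∧ (¬(∃f T(f,f)) ∨ (∃e J(e)))
Drive negations inward (¬∀x A ≡ ∃x ¬A, ¬∃x A ≡ ∀x ¬A, De Morgan for ∧/∨):
  (∃h ∀d (¬J(d) ∨ N(h))) ∧ ((∀f ¬T(f,f)) ∨ (∃e J(e)))
Extract every quantifier outward, since the variables are now distinct and don't occur free across branches:
  ∃h ∀d ∀f ∃e ((¬J(d) ∨ N(h)) ∧ (¬T(f,f) ∨ J(e)))
The prefix is ∃h ∀d ∀f ∃e: 2 universal, 2 existential.

2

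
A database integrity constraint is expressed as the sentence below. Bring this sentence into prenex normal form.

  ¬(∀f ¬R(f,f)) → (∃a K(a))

First replace A → B with ¬A ∨ B.
  ¬¬(∀f ¬R(f,f)) ∨ (∃a K(a))
Push ¬ through the quantifiers and connectives to reach negation normal form:
  (∀f ¬R(f,f)) ∨ (∃a K(a))
All bound variables are already distinct, so no renaming is needed.
Pull the quantifiers to the front (each side's bound variable is not free in the other side):
  ∀f ∃a (¬R(f,f) ∨ K(a))

∀f ∃a (¬R(f,f) ∨ K(a))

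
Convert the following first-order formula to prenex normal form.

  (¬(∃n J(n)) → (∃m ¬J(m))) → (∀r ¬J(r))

Rewrite implications/biconditionals: A → B as ¬A ∨ B.
  ¬(¬¬(∃n J(n)) ∨ (∃m ¬J(m))) ∨ (∀r ¬J(r))
Push ¬ through the quantifiers and connectives to reach negation normal form:
  (∀n ¬J(n)) ∧ (∀m J(m)) ∨ (∀r ¬J(r))
All bound variables are already distinct, so no renaming is needed.
Extract every quantifier outward, since the variables are now distinct and don't occur free across branches:
  ∀n ∀m ∀r (¬J(n) ∧ J(m) ∨ ¬J(r))

∀n ∀m ∀r (¬J(n) ∧ J(m) ∨ ¬J(r))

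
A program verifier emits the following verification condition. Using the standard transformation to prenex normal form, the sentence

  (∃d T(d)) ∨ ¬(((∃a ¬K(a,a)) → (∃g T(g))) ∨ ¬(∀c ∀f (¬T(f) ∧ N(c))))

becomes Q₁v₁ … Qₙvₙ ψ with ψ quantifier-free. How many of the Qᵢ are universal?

3

Rewrite implications/biconditionals: A → B as ¬A ∨ B.
  (∃d T(d)) ∨ ¬(¬(∃a ¬K(a,a)) ∨ (∃g T(g)) ∨ ¬(∀c ∀f (¬T(f) ∧ N(c))))
Push ¬ through the quantifiers and connectives to reach negation normal form:
  (∃d T(d)) ∨ (∃a ¬K(a,a)) ∧ (∀g ¬T(g)) ∧ (∀c ∀f (¬T(f) ∧ N(c)))
All bound variables are already distinct, so no renaming is needed.
Extract every quantifier outward, since the variables are now distinct and don't occur free across branches:
  ∃d ∃a ∀g ∀c ∀f (T(d) ∨ ¬K(a,a) ∧ ¬T(g) ∧ ¬T(f) ∧ N(c))
The prefix is ∃d ∃a ∀g ∀c ∀f: 3 universal, 2 existential.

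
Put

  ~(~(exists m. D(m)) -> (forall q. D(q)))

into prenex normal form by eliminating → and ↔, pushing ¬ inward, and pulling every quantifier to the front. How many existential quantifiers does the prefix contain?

1

Rewrite implications/biconditionals: A → B as ¬A ∨ B.
  ~(~~(exists m. D(m)) | (forall q. D(q)))
Move each ¬ inward, flipping quantifiers it crosses:
  (forall m. ~D(m)) & (exists q. ~D(q))
Pull the quantifiers to the front (each side's bound variable is not free in the other side):
  forall m. exists q. (~D(m) & ~D(q))
The prefix is forall m exists q: 1 universal, 1 existential.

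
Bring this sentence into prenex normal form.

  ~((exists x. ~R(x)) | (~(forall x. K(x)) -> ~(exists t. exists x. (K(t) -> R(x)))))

Rewrite implications/biconditionals: A → B as ¬A ∨ B.
  ~((exists x. ~R(x)) | ~~(forall x. K(x)) | ~(exists t. exists x. (~K(t) | R(x))))
Move each ¬ inward, flipping quantifiers it crosses:
  (forall x. R(x)) & (exists x. ~K(x)) & (exists t. exists x. (~K(t) | R(x)))
Standardize variables apart so no two quantifiers bind the same name: x↦w1, x↦r.
  (forall x. R(x)) & (exists w1. ~K(w1)) & (exists t. exists r. (~K(t) | R(r)))
Finally move all quantifiers to the prefix:
  forall x. exists w1. exists t. exists r. (R(x) & ~K(w1) & (~K(t) | R(r)))

forall x. exists w1. exists t. exists r. (R(x) & ~K(w1) & (~K(t) | R(r)))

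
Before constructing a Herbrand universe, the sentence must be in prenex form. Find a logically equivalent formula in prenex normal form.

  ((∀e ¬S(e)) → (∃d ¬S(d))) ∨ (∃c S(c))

∃e ∃d ∃c (S(e) ∨ ¬S(d) ∨ S(c))

Eliminate → and ↔ using ¬ and ∨.
  ¬(∀e ¬S(e)) ∨ (∃d ¬S(d)) ∨ (∃c S(c))
Drive negations inward (¬∀x A ≡ ∃x ¬A, ¬∃x A ≡ ∀x ¬A, De Morgan for ∧/∨):
  (∃e S(e)) ∨ (∃d ¬S(d)) ∨ (∃c S(c))
Finally move all quantifiers to the prefix:
  ∃e ∃d ∃c (S(e) ∨ ¬S(d) ∨ S(c))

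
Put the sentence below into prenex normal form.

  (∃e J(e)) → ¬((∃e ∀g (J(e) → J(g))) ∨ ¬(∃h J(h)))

∀e ∀z ∃g ∃h (¬J(e) ∨ J(z) ∧ ¬J(g) ∧ J(h))

First replace A → B with ¬A ∨ B.
  ¬(∃e J(e)) ∨ ¬((∃e ∀g (¬J(e) ∨ J(g))) ∨ ¬(∃h J(h)))
Drive negations inward (¬∀x A ≡ ∃x ¬A, ¬∃x A ≡ ∀x ¬A, De Morgan for ∧/∨):
  (∀e ¬J(e)) ∨ (∀e ∃g (J(e) ∧ ¬J(g))) ∧ (∃h J(h))
Give each quantifier a distinct variable: e↦z.
  (∀e ¬J(e)) ∨ (∀z ∃g (J(z) ∧ ¬J(g))) ∧ (∃h J(h))
Extract every quantifier outward, since the variables are now distinct and don't occur free across branches:
  ∀e ∀z ∃g ∃h (¬J(e) ∨ J(z) ∧ ¬J(g) ∧ J(h))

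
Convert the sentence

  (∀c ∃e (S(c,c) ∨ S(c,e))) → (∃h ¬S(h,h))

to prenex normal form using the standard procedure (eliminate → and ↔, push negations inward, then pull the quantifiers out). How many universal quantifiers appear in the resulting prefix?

1

First replace A → B with ¬A ∨ B.
  ¬(∀c ∃e (S(c,c) ∨ S(c,e))) ∨ (∃h ¬S(h,h))
Drive negations inward (¬∀x A ≡ ∃x ¬A, ¬∃x A ≡ ∀x ¬A, De Morgan for ∧/∨):
  (∃c ∀e (¬S(c,c) ∧ ¬S(c,e))) ∨ (∃h ¬S(h,h))
Extract every quantifier outward, since the variables are now distinct and don't occur free across branches:
  ∃c ∀e ∃h (¬S(c,c) ∧ ¬S(c,e) ∨ ¬S(h,h))
The prefix is ∃c ∀e ∃h: 1 universal, 2 existential.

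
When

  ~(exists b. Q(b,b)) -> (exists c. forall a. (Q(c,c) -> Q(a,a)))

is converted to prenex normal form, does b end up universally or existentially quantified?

existential

First replace A → B with ¬A ∨ B.
  ~~(exists b. Q(b,b)) | (exists c. forall a. (~Q(c,c) | Q(a,a)))
Move each ¬ inward, flipping quantifiers it crosses:
  (exists b. Q(b,b)) | (exists c. forall a. (~Q(c,c) | Q(a,a)))
All bound variables are already distinct, so no renaming is needed.
Pull the quantifiers to the front (each side's bound variable is not free in the other side):
  exists b. exists c. forall a. (Q(b,b) | ~Q(c,c) | Q(a,a))
The quantifier exists b sits under an even number of negations (counting the antecedent side of each →), so it remains existential.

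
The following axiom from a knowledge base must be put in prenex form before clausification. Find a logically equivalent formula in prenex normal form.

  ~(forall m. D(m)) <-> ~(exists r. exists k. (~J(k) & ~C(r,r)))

forall m. forall r. forall k. exists w1. exists c. exists x. ((D(m) | J(k) | C(r,r)) & (~J(c) & ~C(w1,w1) | ~D(x)))

Eliminate → and ↔ using ¬ and ∨; A ↔ B as (¬A ∨ B) ∧ (¬B ∨ A).
  (~~(forall m. D(m)) | ~(exists r. exists k. (~J(k) & ~C(r,r)))) & (~~(exists r. exists k. (~J(k) & ~C(r,r))) | ~(forall m. D(m)))
Push ¬ through the quantifiers and connectives to reach negation normal form:
  ((forall m. D(m)) | (forall r. forall k. (J(k) | C(r,r)))) & ((exists r. exists k. (~J(k) & ~C(r,r))) | (exists m. ~D(m)))
Standardize variables apart so no two quantifiers bind the same name: r↦w1, k↦c, m↦x.
  ((forall m. D(m)) | (forall r. forall k. (J(k) | C(r,r)))) & ((exists w1. exists c. (~J(c) & ~C(w1,w1))) | (exists x. ~D(x)))
Finally move all quantifiers to the prefix:
  forall m. forall r. forall k. exists w1. exists c. exists x. ((D(m) | J(k) | C(r,r)) & (~J(c) & ~C(w1,w1) | ~D(x)))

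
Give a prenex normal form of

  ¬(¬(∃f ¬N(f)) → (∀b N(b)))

∀f ∃b (N(f) ∧ ¬N(b))

Rewrite implications/biconditionals: A → B as ¬A ∨ B.
  ¬(¬¬(∃f ¬N(f)) ∨ (∀b N(b)))
Move each ¬ inward, flipping quantifiers it crosses:
  (∀f N(f)) ∧ (∃b ¬N(b))
All bound variables are already distinct, so no renaming is needed.
Extract every quantifier outward, since the variables are now distinct and don't occur free across branches:
  ∀f ∃b (N(f) ∧ ¬N(b))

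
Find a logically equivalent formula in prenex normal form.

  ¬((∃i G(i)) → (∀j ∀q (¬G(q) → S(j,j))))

∃i ∃j ∃q (G(i) ∧ ¬G(q) ∧ ¬S(j,j))

Eliminate → and ↔ using ¬ and ∨.
  ¬(¬(∃i G(i)) ∨ (∀j ∀q (¬¬G(q) ∨ S(j,j))))
Drive negations inward (¬∀x A ≡ ∃x ¬A, ¬∃x A ≡ ∀x ¬A, De Morgan for ∧/∨):
  (∃i G(i)) ∧ (∃j ∃q (¬G(q) ∧ ¬S(j,j)))
All bound variables are already distinct, so no renaming is needed.
Extract every quantifier outward, since the variables are now distinct and don't occur free across branches:
  ∃i ∃j ∃q (G(i) ∧ ¬G(q) ∧ ¬S(j,j))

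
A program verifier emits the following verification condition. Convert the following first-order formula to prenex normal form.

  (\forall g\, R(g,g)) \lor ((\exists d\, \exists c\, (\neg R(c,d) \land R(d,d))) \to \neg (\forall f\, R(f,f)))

Rewrite implications/biconditionals: A → B as ¬A ∨ B.
  (\forall g\, R(g,g)) \lor \neg (\exists d\, \exists c\, (\neg R(c,d) \land R(d,d))) \lor \neg (\forall f\, R(f,f))
Move each ¬ inward, flipping quantifiers it crosses:
  (\forall g\, R(g,g)) \lor (\forall d\, \forall c\, (R(c,d) \lor \neg R(d,d))) \lor (\exists f\, \neg R(f,f))
All bound variables are already distinct, so no renaming is needed.
Finally move all quantifiers to the prefix:
  \forall g\, \forall d\, \forall c\, \exists f\, (R(g,g) \lor R(c,d) \lor \neg R(d,d) \lor \neg R(f,f))

\forall g\, \forall d\, \forall c\, \exists f\, (R(g,g) \lor R(c,d) \lor \neg R(d,d) \lor \neg R(f,f))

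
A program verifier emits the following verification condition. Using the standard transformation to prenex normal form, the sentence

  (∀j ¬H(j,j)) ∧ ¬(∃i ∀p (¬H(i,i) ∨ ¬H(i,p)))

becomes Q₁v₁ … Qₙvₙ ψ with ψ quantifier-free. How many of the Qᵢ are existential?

Move each ¬ inward, flipping quantifiers it crosses:
  (∀j ¬H(j,j)) ∧ (∀i ∃p (H(i,i) ∧ H(i,p)))
Pull the quantifiers to the front (each side's bound variable is not free in the other side):
  ∀j ∀i ∃p (¬H(j,j) ∧ H(i,i) ∧ H(i,p))
The prefix is ∀j ∀i ∃p: 2 universal, 1 existential.

1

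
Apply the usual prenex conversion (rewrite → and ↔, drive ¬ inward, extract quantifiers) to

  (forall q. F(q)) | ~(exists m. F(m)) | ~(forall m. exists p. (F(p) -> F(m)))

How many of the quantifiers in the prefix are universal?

3

First replace A → B with ¬A ∨ B.
  (forall q. F(q)) | ~(exists m. F(m)) | ~(forall m. exists p. (~F(p) | F(m)))
Drive negations inward (¬∀x A ≡ ∃x ¬A, ¬∃x A ≡ ∀x ¬A, De Morgan for ∧/∨):
  (forall q. F(q)) | (forall m. ~F(m)) | (exists m. forall p. (F(p) & ~F(m)))
Standardize variables apart so no two quantifiers bind the same name: m↦y.
  (forall q. F(q)) | (forall m. ~F(m)) | (exists y. forall p. (F(p) & ~F(y)))
Finally move all quantifiers to the prefix:
  forall q. forall m. exists y. forall p. (F(q) | ~F(m) | F(p) & ~F(y))
The prefix is forall q forall m exists y forall p: 3 universal, 1 existential.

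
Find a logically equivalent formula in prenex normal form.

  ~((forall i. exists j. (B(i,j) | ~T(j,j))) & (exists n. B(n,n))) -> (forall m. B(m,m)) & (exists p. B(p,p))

Rewrite implications/biconditionals: A → B as ¬A ∨ B.
  ~~((forall i. exists j. (B(i,j) | ~T(j,j))) & (exists n. B(n,n))) | (forall m. B(m,m)) & (exists p. B(p,p))
Drive negations inward (¬∀x A ≡ ∃x ¬A, ¬∃x A ≡ ∀x ¬A, De Morgan for ∧/∨):
  (forall i. exists j. (B(i,j) | ~T(j,j))) & (exists n. B(n,n)) | (forall m. B(m,m)) & (exists p. B(p,p))
All bound variables are already distinct, so no renaming is needed.
Extract every quantifier outward, since the variables are now distinct and don't occur free across branches:
  forall i. exists j. exists n. forall m. exists p. ((B(i,j) | ~T(j,j)) & B(n,n) | B(m,m) & B(p,p))

forall i. exists j. exists n. forall m. exists p. ((B(i,j) | ~T(j,j)) & B(n,n) | B(m,m) & B(p,p))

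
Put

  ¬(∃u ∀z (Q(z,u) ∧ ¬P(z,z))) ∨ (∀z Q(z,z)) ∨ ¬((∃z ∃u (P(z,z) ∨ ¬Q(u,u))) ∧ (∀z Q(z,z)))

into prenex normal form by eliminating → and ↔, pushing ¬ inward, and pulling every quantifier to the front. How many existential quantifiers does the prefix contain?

2

Move each ¬ inward, flipping quantifiers it crosses:
  (∀u ∃z (¬Q(z,u) ∨ P(z,z))) ∨ (∀z Q(z,z)) ∨ (∀z ∀u (¬P(z,z) ∧ Q(u,u))) ∨ (∃z ¬Q(z,z))
Rename bound variables to avoid capture: z↦y1, z↦a, u↦u1, z↦y.
  (∀u ∃z (¬Q(z,u) ∨ P(z,z))) ∨ (∀y1 Q(y1,y1)) ∨ (∀a ∀u1 (¬P(a,a) ∧ Q(u1,u1))) ∨ (∃y ¬Q(y,y))
Pull the quantifiers to the front (each side's bound variable is not free in the other side):
  ∀u ∃z ∀y1 ∀a ∀u1 ∃y (¬Q(z,u) ∨ P(z,z) ∨ Q(y1,y1) ∨ ¬P(a,a) ∧ Q(u1,u1) ∨ ¬Q(y,y))
The prefix is ∀u ∃z ∀y1 ∀a ∀u1 ∃y: 4 universal, 2 existential.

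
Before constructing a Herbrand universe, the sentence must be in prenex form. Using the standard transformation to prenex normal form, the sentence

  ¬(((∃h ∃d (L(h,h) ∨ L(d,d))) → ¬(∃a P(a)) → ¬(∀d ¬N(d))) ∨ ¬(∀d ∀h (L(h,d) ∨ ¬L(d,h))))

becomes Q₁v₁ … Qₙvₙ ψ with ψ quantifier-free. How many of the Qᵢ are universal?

Rewrite implications/biconditionals: A → B as ¬A ∨ B.
  ¬(¬(∃h ∃d (L(h,h) ∨ L(d,d))) ∨ ¬¬(∃a P(a)) ∨ ¬(∀d ¬N(d)) ∨ ¬(∀d ∀h (L(h,d) ∨ ¬L(d,h))))
Drive negations inward (¬∀x A ≡ ∃x ¬A, ¬∃x A ≡ ∀x ¬A, De Morgan for ∧/∨):
  (∃h ∃d (L(h,h) ∨ L(d,d))) ∧ (∀a ¬P(a)) ∧ (∀d ¬N(d)) ∧ (∀d ∀h (L(h,d) ∨ ¬L(d,h)))
Standardize variables apart so no two quantifiers bind the same name: d↦w, d↦p, h↦q.
  (∃h ∃d (L(h,h) ∨ L(d,d))) ∧ (∀a ¬P(a)) ∧ (∀w ¬N(w)) ∧ (∀p ∀q (L(q,p) ∨ ¬L(p,q)))
Extract every quantifier outward, since the variables are now distinct and don't occur free across branches:
  ∃h ∃d ∀a ∀w ∀p ∀q ((L(h,h) ∨ L(d,d)) ∧ ¬P(a) ∧ ¬N(w) ∧ (L(q,p) ∨ ¬L(p,q)))
The prefix is ∃h ∃d ∀a ∀w ∀p ∀q: 4 universal, 2 existential.

4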